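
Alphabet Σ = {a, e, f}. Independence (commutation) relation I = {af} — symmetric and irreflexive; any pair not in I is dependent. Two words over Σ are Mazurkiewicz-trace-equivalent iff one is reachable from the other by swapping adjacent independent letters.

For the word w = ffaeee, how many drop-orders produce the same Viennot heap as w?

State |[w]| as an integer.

3

piece 0:f — minimal
piece 1:f rests on {0:f}
piece 2:a — minimal
piece 3:e rests on {1:f, 2:a}
piece 4:e rests on {3:e}
piece 5:e rests on {4:e}
minimal pieces: {0:f, 2:a}
ways to finish when only these pieces remain (= sum over removing one remaining piece with nothing left below it):
  1 left: {5}→1
  2 left: {4,5}→1
  3 left: {3,4,5}→1
  4 left: {1,3,4,5}→1  {2,3,4,5}→1
  placing 0:f first → 2 extensions
  placing 2:a first → 1 extensions
total linear extensions = 3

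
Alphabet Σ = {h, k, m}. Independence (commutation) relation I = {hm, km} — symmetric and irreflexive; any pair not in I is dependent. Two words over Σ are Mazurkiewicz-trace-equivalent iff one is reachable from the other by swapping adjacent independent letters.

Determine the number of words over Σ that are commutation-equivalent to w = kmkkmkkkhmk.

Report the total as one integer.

165

#0=k has no predecessor
#1=m has no predecessor
#2=k depends on [0:k]
#3=k depends on [2:k]
#4=m depends on [1:m]
#5=k depends on [3:k]
#6=k depends on [5:k]
#7=k depends on [6:k]
#8=h depends on [7:k]
#9=m depends on [4:m]
#10=k depends on [8:h]
sources: [0:k, 1:m]
N(rest) = Σ N(rest − s) over sources s of rest; N(one piece) = 1:
  size 1 → [9]=1  [10]=1
  size 2 → [4,9]=1  [8,10]=1  [9,10]=2
  size 3 → [1,4,9]=1  [4,9,10]=3  [7,8,10]=1  [8,9,10]=3
  size 4 → [1,4,9,10]=4  [4,8,9,10]=6  [6,7,8,10]=1  [7,8,9,10]=4
  size 5 → [1,4,8,9,10]=10  [4,7,8,9,10]=10  [5,6,7,8,10]=1  [6,7,8,9,10]=5
  size 6 → [1,4,7,8,9,10]=20  [3,5,6,7,8,10]=1  [4,6,7,8,9,10]=15  [5,6,7,8,9,10]=6
  size 7 → [1,4,6,7,8,9,10]=35  [2,3,5,6,7,8,10]=1  [3,5,6,7,8,9,10]=7  [4,5,6,7,8,9,10]=21
  size 8 → [0,2,3,5,6,7,8,10]=1  [1,4,5,6,7,8,9,10]=56  [2,3,5,6,7,8,9,10]=8  [3,4,5,6,7,8,9,10]=28
  size 9 → [0,2,3,5,6,7,8,9,10]=9  [1,3,4,5,6,7,8,9,10]=84  [2,3,4,5,6,7,8,9,10]=36
  first=0(k) contributes 120
  first=1(m) contributes 45
|[w]| = 165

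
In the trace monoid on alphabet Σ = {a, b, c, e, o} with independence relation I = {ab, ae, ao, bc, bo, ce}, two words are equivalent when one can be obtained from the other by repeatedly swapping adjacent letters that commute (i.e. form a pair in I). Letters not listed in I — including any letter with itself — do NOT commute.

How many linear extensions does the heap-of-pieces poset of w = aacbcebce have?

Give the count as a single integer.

126

#0=a has no predecessor
#1=a depends on [0:a]
#2=c depends on [1:a]
#3=b has no predecessor
#4=c depends on [2:c]
#5=e depends on [3:b]
#6=b depends on [5:e]
#7=c depends on [4:c]
#8=e depends on [6:b]
sources: [0:a, 3:b]
N(rest) = Σ N(rest − s) over sources s of rest; N(one piece) = 1:
  size 1 → [7]=1  [8]=1
  size 2 → [4,7]=1  [6,8]=1  [7,8]=2
  size 3 → [2,4,7]=1  [4,7,8]=3  [5,6,8]=1  [6,7,8]=3
  size 4 → [1,2,4,7]=1  [2,4,7,8]=4  [3,5,6,8]=1  [4,6,7,8]=6  [5,6,7,8]=4
  size 5 → [0,1,2,4,7]=1  [1,2,4,7,8]=5  [2,4,6,7,8]=10  [3,5,6,7,8]=5  [4,5,6,7,8]=10
  size 6 → [0,1,2,4,7,8]=6  [1,2,4,6,7,8]=15  [2,4,5,6,7,8]=20  [3,4,5,6,7,8]=15
  size 7 → [0,1,2,4,6,7,8]=21  [1,2,4,5,6,7,8]=35  [2,3,4,5,6,7,8]=35
  first=0(a) contributes 70
  first=3(b) contributes 56
|[w]| = 126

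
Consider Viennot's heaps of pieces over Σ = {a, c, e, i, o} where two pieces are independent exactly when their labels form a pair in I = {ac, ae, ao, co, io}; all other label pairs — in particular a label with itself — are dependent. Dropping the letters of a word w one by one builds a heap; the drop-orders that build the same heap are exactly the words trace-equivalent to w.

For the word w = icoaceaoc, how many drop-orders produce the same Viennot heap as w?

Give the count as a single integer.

210

drop 0:i onto floor
drop 1:c onto {0:i}
drop 2:o onto floor
drop 3:a onto {0:i}
drop 4:c onto {1:c}
drop 5:e onto {2:o, 4:c}
drop 6:a onto {3:a}
drop 7:o onto {5:e}
drop 8:c onto {5:e}
ground layer = {0:i, 2:o}
drop-orders for the pieces not yet dropped (sum over which currently-grounded one goes next):
  1 to go: {6} 1  {7} 1  {8} 1
  2 to go: {3,6} 1  {6,7} 2  {6,8} 2  {7,8} 2
  3 to go: {3,6,7} 3  {3,6,8} 3  {5,7,8} 2  {6,7,8} 6
  4 to go: {2,5,7,8} 2  {3,6,7,8} 12  {4,5,7,8} 2  {5,6,7,8} 8
  5 to go: {1,4,5,7,8} 2  {2,4,5,7,8} 4  {2,5,6,7,8} 10  {3,5,6,7,8} 20  {4,5,6,7,8} 10
  6 to go: {1,2,4,5,7,8} 6  {1,4,5,6,7,8} 12  {2,3,5,6,7,8} 30  {2,4,5,6,7,8} 24  {3,4,5,6,7,8} 30
  7 to go: {1,2,4,5,6,7,8} 42  {1,3,4,5,6,7,8} 42  {2,3,4,5,6,7,8} 84
  if 0:i drops first: 168 orders
  if 2:o drops first: 42 orders
heap linearizations: 210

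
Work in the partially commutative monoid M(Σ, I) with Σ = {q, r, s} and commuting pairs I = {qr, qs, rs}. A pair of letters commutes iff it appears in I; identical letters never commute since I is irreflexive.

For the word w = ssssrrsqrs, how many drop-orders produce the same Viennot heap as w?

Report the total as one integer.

840

piece 0:s — minimal
piece 1:s rests on {0:s}
piece 2:s rests on {1:s}
piece 3:s rests on {2:s}
piece 4:r — minimal
piece 5:r rests on {4:r}
piece 6:s rests on {3:s}
piece 7:q — minimal
piece 8:r rests on {5:r}
piece 9:s rests on {6:s}
minimal pieces: {0:s, 4:r, 7:q}
ways to finish when only these pieces remain (= sum over removing one remaining piece with nothing left below it):
  1 left: {7}→1  {8}→1  {9}→1
  2 left: {5,8}→1  {6,9}→1  {7,8}→2  {7,9}→2  {8,9}→2
  3 left: {3,6,9}→1  {4,5,8}→1  {5,7,8}→3  {5,8,9}→3  {6,7,9}→3  {6,8,9}→3  {7,8,9}→6
  4 left: {2,3,6,9}→1  {3,6,7,9}→4  {3,6,8,9}→4  {4,5,7,8}→4  {4,5,8,9}→4  {5,6,8,9}→6  {5,7,8,9}→12  {6,7,8,9}→12
  5 left: {1,2,3,6,9}→1  {2,3,6,7,9}→5  {2,3,6,8,9}→5  {3,5,6,8,9}→10  {3,6,7,8,9}→20  {4,5,6,8,9}→10  {4,5,7,8,9}→20  {5,6,7,8,9}→30
  6 left: {0,1,2,3,6,9}→1  {1,2,3,6,7,9}→6  {1,2,3,6,8,9}→6  {2,3,5,6,8,9}→15  {2,3,6,7,8,9}→30  {3,4,5,6,8,9}→20  {3,5,6,7,8,9}→60  {4,5,6,7,8,9}→60
  7 left: {0,1,2,3,6,7,9}→7  {0,1,2,3,6,8,9}→7  {1,2,3,5,6,8,9}→21  {1,2,3,6,7,8,9}→42  {2,3,4,5,6,8,9}→35  {2,3,5,6,7,8,9}→105  {3,4,5,6,7,8,9}→140
  8 left: {0,1,2,3,5,6,8,9}→28  {0,1,2,3,6,7,8,9}→56  {1,2,3,4,5,6,8,9}→56  {1,2,3,5,6,7,8,9}→168  {2,3,4,5,6,7,8,9}→280
  placing 0:s first → 504 extensions
  placing 4:r first → 252 extensions
  placing 7:q first → 84 extensions
total linear extensions = 840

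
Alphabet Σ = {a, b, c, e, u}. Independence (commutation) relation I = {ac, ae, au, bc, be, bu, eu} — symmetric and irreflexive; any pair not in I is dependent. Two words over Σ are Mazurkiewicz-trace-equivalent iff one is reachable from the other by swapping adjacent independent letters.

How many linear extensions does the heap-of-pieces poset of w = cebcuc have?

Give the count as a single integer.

6

piece 0:c — minimal
piece 1:e rests on {0:c}
piece 2:b — minimal
piece 3:c rests on {1:e}
piece 4:u rests on {3:c}
piece 5:c rests on {4:u}
minimal pieces: {0:c, 2:b}
ways to finish when only these pieces remain (= sum over removing one remaining piece with nothing left below it):
  1 left: {2}→1  {5}→1
  2 left: {2,5}→2  {4,5}→1
  3 left: {2,4,5}→3  {3,4,5}→1
  4 left: {1,3,4,5}→1  {2,3,4,5}→4
  placing 0:c first → 5 extensions
  placing 2:b first → 1 extensions
total linear extensions = 6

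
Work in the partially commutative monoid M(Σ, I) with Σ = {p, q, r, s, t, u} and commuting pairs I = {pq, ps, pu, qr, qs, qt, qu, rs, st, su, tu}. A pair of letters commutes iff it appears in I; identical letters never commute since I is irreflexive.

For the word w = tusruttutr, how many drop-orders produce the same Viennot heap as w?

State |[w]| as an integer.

200

drop 0:t onto floor
drop 1:u onto floor
drop 2:s onto floor
drop 3:r onto {0:t, 1:u}
drop 4:u onto {3:r}
drop 5:t onto {3:r}
drop 6:t onto {5:t}
drop 7:u onto {4:u}
drop 8:t onto {6:t}
drop 9:r onto {7:u, 8:t}
ground layer = {0:t, 1:u, 2:s}
drop-orders for the pieces not yet dropped (sum over which currently-grounded one goes next):
  1 to go: {2} 1  {9} 1
  2 to go: {2,9} 2  {7,9} 1  {8,9} 1
  3 to go: {2,7,9} 3  {2,8,9} 3  {4,7,9} 1  {6,8,9} 1  {7,8,9} 2
  4 to go: {2,4,7,9} 4  {2,6,8,9} 4  {2,7,8,9} 8  {4,7,8,9} 3  {5,6,8,9} 1  {6,7,8,9} 3
  5 to go: {2,4,7,8,9} 15  {2,5,6,8,9} 5  {2,6,7,8,9} 15  {4,6,7,8,9} 6  {5,6,7,8,9} 4
  6 to go: {2,4,6,7,8,9} 36  {2,5,6,7,8,9} 24  {4,5,6,7,8,9} 10
  7 to go: {2,4,5,6,7,8,9} 70  {3,4,5,6,7,8,9} 10
  8 to go: {0,3,4,5,6,7,8,9} 10  {1,3,4,5,6,7,8,9} 10  {2,3,4,5,6,7,8,9} 80
  if 0:t drops first: 90 orders
  if 1:u drops first: 90 orders
  if 2:s drops first: 20 orders
heap linearizations: 200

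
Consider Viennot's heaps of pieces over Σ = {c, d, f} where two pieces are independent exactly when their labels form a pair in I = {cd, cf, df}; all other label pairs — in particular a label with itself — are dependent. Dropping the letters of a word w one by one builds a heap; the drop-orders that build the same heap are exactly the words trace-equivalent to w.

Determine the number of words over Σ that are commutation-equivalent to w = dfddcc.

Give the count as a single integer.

piece 0:d — minimal
piece 1:f — minimal
piece 2:d rests on {0:d}
piece 3:d rests on {2:d}
piece 4:c — minimal
piece 5:c rests on {4:c}
minimal pieces: {0:d, 1:f, 4:c}
ways to finish when only these pieces remain (= sum over removing one remaining piece with nothing left below it):
  1 left: {1}→1  {3}→1  {5}→1
  2 left: {1,3}→2  {1,5}→2  {2,3}→1  {3,5}→2  {4,5}→1
  3 left: {0,2,3}→1  {1,2,3}→3  {1,3,5}→6  {1,4,5}→3  {2,3,5}→3  {3,4,5}→3
  4 left: {0,1,2,3}→4  {0,2,3,5}→4  {1,2,3,5}→12  {1,3,4,5}→12  {2,3,4,5}→6
  placing 0:d first → 30 extensions
  placing 1:f first → 10 extensions
  placing 4:c first → 20 extensions
total linear extensions = 60

60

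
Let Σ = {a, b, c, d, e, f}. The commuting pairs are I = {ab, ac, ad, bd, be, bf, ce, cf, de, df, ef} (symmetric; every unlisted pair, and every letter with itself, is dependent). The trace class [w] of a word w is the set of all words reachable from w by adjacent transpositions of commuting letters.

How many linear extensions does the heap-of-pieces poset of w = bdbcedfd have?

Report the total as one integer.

168

drop 0:b onto floor
drop 1:d onto floor
drop 2:b onto {0:b}
drop 3:c onto {1:d, 2:b}
drop 4:e onto floor
drop 5:d onto {3:c}
drop 6:f onto floor
drop 7:d onto {5:d}
ground layer = {0:b, 1:d, 4:e, 6:f}
drop-orders for the pieces not yet dropped (sum over which currently-grounded one goes next):
  1 to go: {4} 1  {6} 1  {7} 1
  2 to go: {4,6} 2  {4,7} 2  {5,7} 1  {6,7} 2
  3 to go: {3,5,7} 1  {4,5,7} 3  {4,6,7} 6  {5,6,7} 3
  4 to go: {1,3,5,7} 1  {2,3,5,7} 1  {3,4,5,7} 4  {3,5,6,7} 4  {4,5,6,7} 12
  5 to go: {0,2,3,5,7} 1  {1,2,3,5,7} 2  {1,3,4,5,7} 5  {1,3,5,6,7} 5  {2,3,4,5,7} 5  {2,3,5,6,7} 5  {3,4,5,6,7} 20
  6 to go: {0,1,2,3,5,7} 3  {0,2,3,4,5,7} 6  {0,2,3,5,6,7} 6  {1,2,3,4,5,7} 12  {1,2,3,5,6,7} 12  {1,3,4,5,6,7} 30  {2,3,4,5,6,7} 30
  if 0:b drops first: 84 orders
  if 1:d drops first: 42 orders
  if 4:e drops first: 21 orders
  if 6:f drops first: 21 orders
heap linearizations: 168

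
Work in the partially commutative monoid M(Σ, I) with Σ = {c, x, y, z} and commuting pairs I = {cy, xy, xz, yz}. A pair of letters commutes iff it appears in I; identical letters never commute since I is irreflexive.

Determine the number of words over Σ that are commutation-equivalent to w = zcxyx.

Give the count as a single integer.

drop 0:z onto floor
drop 1:c onto {0:z}
drop 2:x onto {1:c}
drop 3:y onto floor
drop 4:x onto {2:x}
ground layer = {0:z, 3:y}
drop-orders for the pieces not yet dropped (sum over which currently-grounded one goes next):
  1 to go: {3} 1  {4} 1
  2 to go: {2,4} 1  {3,4} 2
  3 to go: {1,2,4} 1  {2,3,4} 3
  if 0:z drops first: 4 orders
  if 3:y drops first: 1 orders
heap linearizations: 5

5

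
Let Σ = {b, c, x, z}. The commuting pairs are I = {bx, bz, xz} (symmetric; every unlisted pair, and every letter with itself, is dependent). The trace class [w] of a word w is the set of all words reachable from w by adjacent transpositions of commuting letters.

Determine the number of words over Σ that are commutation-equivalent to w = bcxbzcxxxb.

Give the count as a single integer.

24

#0=b has no predecessor
#1=c depends on [0:b]
#2=x depends on [1:c]
#3=b depends on [1:c]
#4=z depends on [1:c]
#5=c depends on [2:x, 3:b, 4:z]
#6=x depends on [5:c]
#7=x depends on [6:x]
#8=x depends on [7:x]
#9=b depends on [5:c]
sources: [0:b]
N(rest) = Σ N(rest − s) over sources s of rest; N(one piece) = 1:
  size 1 → [8]=1  [9]=1
  size 2 → [7,8]=1  [8,9]=2
  size 3 → [6,7,8]=1  [7,8,9]=3
  size 4 → [6,7,8,9]=4
  size 5 → [5,6,7,8,9]=4
  size 6 → [2,5,6,7,8,9]=4  [3,5,6,7,8,9]=4  [4,5,6,7,8,9]=4
  size 7 → [2,3,5,6,7,8,9]=8  [2,4,5,6,7,8,9]=8  [3,4,5,6,7,8,9]=8
  size 8 → [2,3,4,5,6,7,8,9]=24
  first=0(b) contributes 24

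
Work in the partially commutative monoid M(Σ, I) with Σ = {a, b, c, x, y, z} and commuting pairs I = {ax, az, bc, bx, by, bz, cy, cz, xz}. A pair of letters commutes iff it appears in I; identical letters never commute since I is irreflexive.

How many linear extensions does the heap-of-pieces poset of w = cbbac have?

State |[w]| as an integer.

#0=c has no predecessor
#1=b has no predecessor
#2=b depends on [1:b]
#3=a depends on [0:c, 2:b]
#4=c depends on [3:a]
sources: [0:c, 1:b]
N(rest) = Σ N(rest − s) over sources s of rest; N(one piece) = 1:
  size 1 → [4]=1
  size 2 → [3,4]=1
  size 3 → [0,3,4]=1  [2,3,4]=1
  first=0(c) contributes 1
  first=1(b) contributes 2
|[w]| = 3

3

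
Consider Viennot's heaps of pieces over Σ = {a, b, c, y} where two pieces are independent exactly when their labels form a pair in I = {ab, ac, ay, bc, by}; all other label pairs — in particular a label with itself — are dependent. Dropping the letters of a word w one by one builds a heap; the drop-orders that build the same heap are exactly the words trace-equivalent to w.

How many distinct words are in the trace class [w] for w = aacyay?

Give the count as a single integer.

20

drop 0:a onto floor
drop 1:a onto {0:a}
drop 2:c onto floor
drop 3:y onto {2:c}
drop 4:a onto {1:a}
drop 5:y onto {3:y}
ground layer = {0:a, 2:c}
drop-orders for the pieces not yet dropped (sum over which currently-grounded one goes next):
  1 to go: {4} 1  {5} 1
  2 to go: {1,4} 1  {3,5} 1  {4,5} 2
  3 to go: {0,1,4} 1  {1,4,5} 3  {2,3,5} 1  {3,4,5} 3
  4 to go: {0,1,4,5} 4  {1,3,4,5} 6  {2,3,4,5} 4
  if 0:a drops first: 10 orders
  if 2:c drops first: 10 orders
heap linearizations: 20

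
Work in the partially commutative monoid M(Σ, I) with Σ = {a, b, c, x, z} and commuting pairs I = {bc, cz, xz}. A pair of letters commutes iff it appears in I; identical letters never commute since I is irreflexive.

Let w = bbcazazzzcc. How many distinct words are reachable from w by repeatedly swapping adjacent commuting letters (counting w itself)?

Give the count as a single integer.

piece 0:b — minimal
piece 1:b rests on {0:b}
piece 2:c — minimal
piece 3:a rests on {1:b, 2:c}
piece 4:z rests on {3:a}
piece 5:a rests on {4:z}
piece 6:z rests on {5:a}
piece 7:z rests on {6:z}
piece 8:z rests on {7:z}
piece 9:c rests on {5:a}
piece 10:c rests on {9:c}
minimal pieces: {0:b, 2:c}
ways to finish when only these pieces remain (= sum over removing one remaining piece with nothing left below it):
  1 left: {8}→1  {10}→1
  2 left: {7,8}→1  {8,10}→2  {9,10}→1
  3 left: {6,7,8}→1  {7,8,10}→3  {8,9,10}→3
  4 left: {6,7,8,10}→4  {7,8,9,10}→6
  5 left: {6,7,8,9,10}→10
  6 left: {5,6,7,8,9,10}→10
  7 left: {4,5,6,7,8,9,10}→10
  8 left: {3,4,5,6,7,8,9,10}→10
  9 left: {1,3,4,5,6,7,8,9,10}→10  {2,3,4,5,6,7,8,9,10}→10
  placing 0:b first → 20 extensions
  placing 2:c first → 10 extensions
total linear extensions = 30

30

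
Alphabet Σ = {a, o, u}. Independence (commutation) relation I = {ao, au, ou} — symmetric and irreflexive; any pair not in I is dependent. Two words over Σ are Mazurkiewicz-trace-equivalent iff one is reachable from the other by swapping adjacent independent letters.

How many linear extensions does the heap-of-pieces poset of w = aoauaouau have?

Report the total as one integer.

1260

drop 0:a onto floor
drop 1:o onto floor
drop 2:a onto {0:a}
drop 3:u onto floor
drop 4:a onto {2:a}
drop 5:o onto {1:o}
drop 6:u onto {3:u}
drop 7:a onto {4:a}
drop 8:u onto {6:u}
ground layer = {0:a, 1:o, 3:u}
drop-orders for the pieces not yet dropped (sum over which currently-grounded one goes next):
  1 to go: {5} 1  {7} 1  {8} 1
  2 to go: {1,5} 1  {4,7} 1  {5,7} 2  {5,8} 2  {6,8} 1  {7,8} 2
  3 to go: {1,5,7} 3  {1,5,8} 3  {2,4,7} 1  {3,6,8} 1  {4,5,7} 3  {4,7,8} 3  {5,6,8} 3  {5,7,8} 6  {6,7,8} 3
  4 to go: {0,2,4,7} 1  {1,4,5,7} 6  {1,5,6,8} 6  {1,5,7,8} 12  {2,4,5,7} 4  {2,4,7,8} 4  {3,5,6,8} 4  {3,6,7,8} 4  {4,5,7,8} 12  {4,6,7,8} 6  {5,6,7,8} 12
  5 to go: {0,2,4,5,7} 5  {0,2,4,7,8} 5  {1,2,4,5,7} 10  {1,3,5,6,8} 10  {1,4,5,7,8} 30  {1,5,6,7,8} 30  {2,4,5,7,8} 20  {2,4,6,7,8} 10  {3,4,6,7,8} 10  {3,5,6,7,8} 20  {4,5,6,7,8} 30
  6 to go: {0,1,2,4,5,7} 15  {0,2,4,5,7,8} 30  {0,2,4,6,7,8} 15  {1,2,4,5,7,8} 60  {1,3,5,6,7,8} 60  {1,4,5,6,7,8} 90  {2,3,4,6,7,8} 20  {2,4,5,6,7,8} 60  {3,4,5,6,7,8} 60
  7 to go: {0,1,2,4,5,7,8} 105  {0,2,3,4,6,7,8} 35  {0,2,4,5,6,7,8} 105  {1,2,4,5,6,7,8} 210  {1,3,4,5,6,7,8} 210  {2,3,4,5,6,7,8} 140
  if 0:a drops first: 560 orders
  if 1:o drops first: 280 orders
  if 3:u drops first: 420 orders
heap linearizations: 1260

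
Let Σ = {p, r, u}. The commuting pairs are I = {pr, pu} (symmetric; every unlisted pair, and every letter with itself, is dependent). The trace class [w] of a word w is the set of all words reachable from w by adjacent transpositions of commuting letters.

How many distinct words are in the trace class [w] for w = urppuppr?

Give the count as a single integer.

70

0(u) covers ∅
1(r) covers 0:u
2(p) covers ∅
3(p) covers 2:p
4(u) covers 1:r
5(p) covers 3:p
6(p) covers 5:p
7(r) covers 4:u
floor of heap: 0:u, 2:p
completions by unplaced set U, small U first (add the entries for U minus each lowest piece of U):
  |U|=1: {6}:1  {7}:1
  |U|=2: {4,7}:1  {5,6}:1  {6,7}:2
  |U|=3: {1,4,7}:1  {3,5,6}:1  {4,6,7}:3  {5,6,7}:3
  |U|=4: {0,1,4,7}:1  {1,4,6,7}:4  {2,3,5,6}:1  {3,5,6,7}:4  {4,5,6,7}:6
  |U|=5: {0,1,4,6,7}:5  {1,4,5,6,7}:10  {2,3,5,6,7}:5  {3,4,5,6,7}:10
  |U|=6: {0,1,4,5,6,7}:15  {1,3,4,5,6,7}:20  {2,3,4,5,6,7}:15
  start at 0(u): 35
  start at 2(p): 35
sum over floor = 70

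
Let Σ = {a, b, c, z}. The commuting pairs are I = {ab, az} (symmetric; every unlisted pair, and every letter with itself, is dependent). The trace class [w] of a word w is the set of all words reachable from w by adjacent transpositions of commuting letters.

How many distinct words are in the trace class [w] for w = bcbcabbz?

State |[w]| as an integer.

#0=b has no predecessor
#1=c depends on [0:b]
#2=b depends on [1:c]
#3=c depends on [2:b]
#4=a depends on [3:c]
#5=b depends on [3:c]
#6=b depends on [5:b]
#7=z depends on [6:b]
sources: [0:b]
N(rest) = Σ N(rest − s) over sources s of rest; N(one piece) = 1:
  size 1 → [4]=1  [7]=1
  size 2 → [4,7]=2  [6,7]=1
  size 3 → [4,6,7]=3  [5,6,7]=1
  size 4 → [4,5,6,7]=4
  size 5 → [3,4,5,6,7]=4
  size 6 → [2,3,4,5,6,7]=4
  first=0(b) contributes 4

4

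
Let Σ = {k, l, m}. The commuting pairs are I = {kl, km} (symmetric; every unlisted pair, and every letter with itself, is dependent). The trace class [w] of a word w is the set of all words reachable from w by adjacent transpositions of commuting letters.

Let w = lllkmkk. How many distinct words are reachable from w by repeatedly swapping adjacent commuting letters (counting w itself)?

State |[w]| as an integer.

35

0(l) covers ∅
1(l) covers 0:l
2(l) covers 1:l
3(k) covers ∅
4(m) covers 2:l
5(k) covers 3:k
6(k) covers 5:k
floor of heap: 0:l, 3:k
completions by unplaced set U, small U first (add the entries for U minus each lowest piece of U):
  |U|=1: {4}:1  {6}:1
  |U|=2: {2,4}:1  {4,6}:2  {5,6}:1
  |U|=3: {1,2,4}:1  {2,4,6}:3  {3,5,6}:1  {4,5,6}:3
  |U|=4: {0,1,2,4}:1  {1,2,4,6}:4  {2,4,5,6}:6  {3,4,5,6}:4
  |U|=5: {0,1,2,4,6}:5  {1,2,4,5,6}:10  {2,3,4,5,6}:10
  start at 0(l): 20
  start at 3(k): 15
sum over floor = 35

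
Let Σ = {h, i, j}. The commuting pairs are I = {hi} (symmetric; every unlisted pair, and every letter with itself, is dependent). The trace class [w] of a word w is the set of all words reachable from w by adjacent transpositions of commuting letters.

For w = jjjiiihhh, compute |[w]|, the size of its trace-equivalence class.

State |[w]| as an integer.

0(j) covers ∅
1(j) covers 0:j
2(j) covers 1:j
3(i) covers 2:j
4(i) covers 3:i
5(i) covers 4:i
6(h) covers 2:j
7(h) covers 6:h
8(h) covers 7:h
floor of heap: 0:j
completions by unplaced set U, small U first (add the entries for U minus each lowest piece of U):
  |U|=1: {5}:1  {8}:1
  |U|=2: {4,5}:1  {5,8}:2  {7,8}:1
  |U|=3: {3,4,5}:1  {4,5,8}:3  {5,7,8}:3  {6,7,8}:1
  |U|=4: {3,4,5,8}:4  {4,5,7,8}:6  {5,6,7,8}:4
  |U|=5: {3,4,5,7,8}:10  {4,5,6,7,8}:10
  |U|=6: {3,4,5,6,7,8}:20
  |U|=7: {2,3,4,5,6,7,8}:20
  start at 0(j): 20

20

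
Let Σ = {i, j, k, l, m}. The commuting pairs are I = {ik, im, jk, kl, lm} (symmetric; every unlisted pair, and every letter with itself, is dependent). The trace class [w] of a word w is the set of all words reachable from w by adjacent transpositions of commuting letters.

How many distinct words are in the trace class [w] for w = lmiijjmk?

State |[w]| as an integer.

piece 0:l — minimal
piece 1:m — minimal
piece 2:i rests on {0:l}
piece 3:i rests on {2:i}
piece 4:j rests on {1:m, 3:i}
piece 5:j rests on {4:j}
piece 6:m rests on {5:j}
piece 7:k rests on {6:m}
minimal pieces: {0:l, 1:m}
ways to finish when only these pieces remain (= sum over removing one remaining piece with nothing left below it):
  1 left: {7}→1
  2 left: {6,7}→1
  3 left: {5,6,7}→1
  4 left: {4,5,6,7}→1
  5 left: {1,4,5,6,7}→1  {3,4,5,6,7}→1
  6 left: {1,3,4,5,6,7}→2  {2,3,4,5,6,7}→1
  placing 0:l first → 3 extensions
  placing 1:m first → 1 extensions
total linear extensions = 4

4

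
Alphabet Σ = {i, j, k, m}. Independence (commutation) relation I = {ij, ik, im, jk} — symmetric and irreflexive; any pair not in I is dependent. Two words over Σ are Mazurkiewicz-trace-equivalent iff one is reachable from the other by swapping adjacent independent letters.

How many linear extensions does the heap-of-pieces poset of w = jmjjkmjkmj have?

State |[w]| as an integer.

0(j) covers ∅
1(m) covers 0:j
2(j) covers 1:m
3(j) covers 2:j
4(k) covers 1:m
5(m) covers 3:j, 4:k
6(j) covers 5:m
7(k) covers 5:m
8(m) covers 6:j, 7:k
9(j) covers 8:m
floor of heap: 0:j
completions by unplaced set U, small U first (add the entries for U minus each lowest piece of U):
  |U|=1: {9}:1
  |U|=2: {8,9}:1
  |U|=3: {6,8,9}:1  {7,8,9}:1
  |U|=4: {6,7,8,9}:2
  |U|=5: {5,6,7,8,9}:2
  |U|=6: {3,5,6,7,8,9}:2  {4,5,6,7,8,9}:2
  |U|=7: {2,3,5,6,7,8,9}:2  {3,4,5,6,7,8,9}:4
  |U|=8: {2,3,4,5,6,7,8,9}:6
  start at 0(j): 6

6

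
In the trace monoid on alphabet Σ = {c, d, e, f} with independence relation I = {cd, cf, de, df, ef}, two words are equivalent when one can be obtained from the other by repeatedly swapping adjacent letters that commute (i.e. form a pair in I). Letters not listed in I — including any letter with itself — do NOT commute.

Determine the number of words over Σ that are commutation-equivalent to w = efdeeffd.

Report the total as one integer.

560

0(e) covers ∅
1(f) covers ∅
2(d) covers ∅
3(e) covers 0:e
4(e) covers 3:e
5(f) covers 1:f
6(f) covers 5:f
7(d) covers 2:d
floor of heap: 0:e, 1:f, 2:d
completions by unplaced set U, small U first (add the entries for U minus each lowest piece of U):
  |U|=1: {4}:1  {6}:1  {7}:1
  |U|=2: {2,7}:1  {3,4}:1  {4,6}:2  {4,7}:2  {5,6}:1  {6,7}:2
  |U|=3: {0,3,4}:1  {1,5,6}:1  {2,4,7}:3  {2,6,7}:3  {3,4,6}:3  {3,4,7}:3  {4,5,6}:3  {4,6,7}:6  {5,6,7}:3
  |U|=4: {0,3,4,6}:4  {0,3,4,7}:4  {1,4,5,6}:4  {1,5,6,7}:4  {2,3,4,7}:6  {2,4,6,7}:12  {2,5,6,7}:6  {3,4,5,6}:6  {3,4,6,7}:12  {4,5,6,7}:12
  |U|=5: {0,2,3,4,7}:10  {0,3,4,5,6}:10  {0,3,4,6,7}:20  {1,2,5,6,7}:10  {1,3,4,5,6}:10  {1,4,5,6,7}:20  {2,3,4,6,7}:30  {2,4,5,6,7}:30  {3,4,5,6,7}:30
  |U|=6: {0,1,3,4,5,6}:20  {0,2,3,4,6,7}:60  {0,3,4,5,6,7}:60  {1,2,4,5,6,7}:60  {1,3,4,5,6,7}:60  {2,3,4,5,6,7}:90
  start at 0(e): 210
  start at 1(f): 210
  start at 2(d): 140
sum over floor = 560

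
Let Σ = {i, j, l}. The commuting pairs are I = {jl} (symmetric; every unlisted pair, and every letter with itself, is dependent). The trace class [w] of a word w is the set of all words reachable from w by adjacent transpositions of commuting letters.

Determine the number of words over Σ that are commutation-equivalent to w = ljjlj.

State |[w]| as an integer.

10

#0=l has no predecessor
#1=j has no predecessor
#2=j depends on [1:j]
#3=l depends on [0:l]
#4=j depends on [2:j]
sources: [0:l, 1:j]
N(rest) = Σ N(rest − s) over sources s of rest; N(one piece) = 1:
  size 1 → [3]=1  [4]=1
  size 2 → [0,3]=1  [2,4]=1  [3,4]=2
  size 3 → [0,3,4]=3  [1,2,4]=1  [2,3,4]=3
  first=0(l) contributes 4
  first=1(j) contributes 6
|[w]| = 10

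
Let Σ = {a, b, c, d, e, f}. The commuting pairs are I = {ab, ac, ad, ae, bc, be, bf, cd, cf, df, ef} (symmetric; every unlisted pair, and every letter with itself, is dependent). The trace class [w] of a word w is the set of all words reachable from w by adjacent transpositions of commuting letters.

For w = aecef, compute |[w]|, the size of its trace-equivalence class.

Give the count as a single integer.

0(a) covers ∅
1(e) covers ∅
2(c) covers 1:e
3(e) covers 2:c
4(f) covers 0:a
floor of heap: 0:a, 1:e
completions by unplaced set U, small U first (add the entries for U minus each lowest piece of U):
  |U|=1: {3}:1  {4}:1
  |U|=2: {0,4}:1  {2,3}:1  {3,4}:2
  |U|=3: {0,3,4}:3  {1,2,3}:1  {2,3,4}:3
  start at 0(a): 4
  start at 1(e): 6
sum over floor = 10

10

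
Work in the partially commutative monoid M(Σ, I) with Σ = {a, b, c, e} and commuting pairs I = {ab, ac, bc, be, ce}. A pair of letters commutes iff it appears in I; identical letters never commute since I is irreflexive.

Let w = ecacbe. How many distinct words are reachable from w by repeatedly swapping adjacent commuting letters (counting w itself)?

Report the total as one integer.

drop 0:e onto floor
drop 1:c onto floor
drop 2:a onto {0:e}
drop 3:c onto {1:c}
drop 4:b onto floor
drop 5:e onto {2:a}
ground layer = {0:e, 1:c, 4:b}
drop-orders for the pieces not yet dropped (sum over which currently-grounded one goes next):
  1 to go: {3} 1  {4} 1  {5} 1
  2 to go: {1,3} 1  {2,5} 1  {3,4} 2  {3,5} 2  {4,5} 2
  3 to go: {0,2,5} 1  {1,3,4} 3  {1,3,5} 3  {2,3,5} 3  {2,4,5} 3  {3,4,5} 6
  4 to go: {0,2,3,5} 4  {0,2,4,5} 4  {1,2,3,5} 6  {1,3,4,5} 12  {2,3,4,5} 12
  if 0:e drops first: 30 orders
  if 1:c drops first: 20 orders
  if 4:b drops first: 10 orders
heap linearizations: 60

60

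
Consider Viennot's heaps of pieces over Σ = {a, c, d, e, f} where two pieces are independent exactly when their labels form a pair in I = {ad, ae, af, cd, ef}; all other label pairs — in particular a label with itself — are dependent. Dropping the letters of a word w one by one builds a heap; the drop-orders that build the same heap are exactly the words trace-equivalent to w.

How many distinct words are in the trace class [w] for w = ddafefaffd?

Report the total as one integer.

225

drop 0:d onto floor
drop 1:d onto {0:d}
drop 2:a onto floor
drop 3:f onto {1:d}
drop 4:e onto {1:d}
drop 5:f onto {3:f}
drop 6:a onto {2:a}
drop 7:f onto {5:f}
drop 8:f onto {7:f}
drop 9:d onto {4:e, 8:f}
ground layer = {0:d, 2:a}
drop-orders for the pieces not yet dropped (sum over which currently-grounded one goes next):
  1 to go: {6} 1  {9} 1
  2 to go: {2,6} 1  {4,9} 1  {6,9} 2  {8,9} 1
  3 to go: {2,6,9} 3  {4,6,9} 3  {4,8,9} 2  {6,8,9} 3  {7,8,9} 1
  4 to go: {2,4,6,9} 6  {2,6,8,9} 6  {4,6,8,9} 8  {4,7,8,9} 3  {5,7,8,9} 1  {6,7,8,9} 4
  5 to go: {2,4,6,8,9} 20  {2,6,7,8,9} 10  {3,5,7,8,9} 1  {4,5,7,8,9} 4  {4,6,7,8,9} 15  {5,6,7,8,9} 5
  6 to go: {2,4,6,7,8,9} 45  {2,5,6,7,8,9} 15  {3,4,5,7,8,9} 5  {3,5,6,7,8,9} 6  {4,5,6,7,8,9} 24
  7 to go: {1,3,4,5,7,8,9} 5  {2,3,5,6,7,8,9} 21  {2,4,5,6,7,8,9} 84  {3,4,5,6,7,8,9} 35
  8 to go: {0,1,3,4,5,7,8,9} 5  {1,3,4,5,6,7,8,9} 40  {2,3,4,5,6,7,8,9} 140
  if 0:d drops first: 180 orders
  if 2:a drops first: 45 orders
heap linearizations: 225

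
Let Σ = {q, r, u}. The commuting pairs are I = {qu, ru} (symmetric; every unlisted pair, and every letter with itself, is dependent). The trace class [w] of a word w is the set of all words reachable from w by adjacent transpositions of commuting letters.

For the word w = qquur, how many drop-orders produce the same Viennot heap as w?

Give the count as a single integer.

10

0(q) covers ∅
1(q) covers 0:q
2(u) covers ∅
3(u) covers 2:u
4(r) covers 1:q
floor of heap: 0:q, 2:u
completions by unplaced set U, small U first (add the entries for U minus each lowest piece of U):
  |U|=1: {3}:1  {4}:1
  |U|=2: {1,4}:1  {2,3}:1  {3,4}:2
  |U|=3: {0,1,4}:1  {1,3,4}:3  {2,3,4}:3
  start at 0(q): 6
  start at 2(u): 4
sum over floor = 10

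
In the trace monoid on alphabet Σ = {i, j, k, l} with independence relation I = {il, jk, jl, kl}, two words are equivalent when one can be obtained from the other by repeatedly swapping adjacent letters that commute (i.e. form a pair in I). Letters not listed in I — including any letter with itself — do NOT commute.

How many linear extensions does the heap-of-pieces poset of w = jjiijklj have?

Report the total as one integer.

0(j) covers ∅
1(j) covers 0:j
2(i) covers 1:j
3(i) covers 2:i
4(j) covers 3:i
5(k) covers 3:i
6(l) covers ∅
7(j) covers 4:j
floor of heap: 0:j, 6:l
completions by unplaced set U, small U first (add the entries for U minus each lowest piece of U):
  |U|=1: {5}:1  {6}:1  {7}:1
  |U|=2: {4,7}:1  {5,6}:2  {5,7}:2  {6,7}:2
  |U|=3: {4,5,7}:3  {4,6,7}:3  {5,6,7}:6
  |U|=4: {3,4,5,7}:3  {4,5,6,7}:12
  |U|=5: {2,3,4,5,7}:3  {3,4,5,6,7}:15
  |U|=6: {1,2,3,4,5,7}:3  {2,3,4,5,6,7}:18
  start at 0(j): 21
  start at 6(l): 3
sum over floor = 24

24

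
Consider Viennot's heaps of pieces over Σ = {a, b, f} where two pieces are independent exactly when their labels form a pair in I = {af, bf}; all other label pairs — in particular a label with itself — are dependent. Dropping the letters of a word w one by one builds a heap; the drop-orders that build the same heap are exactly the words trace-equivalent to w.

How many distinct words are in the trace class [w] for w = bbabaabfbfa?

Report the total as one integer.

55

piece 0:b — minimal
piece 1:b rests on {0:b}
piece 2:a rests on {1:b}
piece 3:b rests on {2:a}
piece 4:a rests on {3:b}
piece 5:a rests on {4:a}
piece 6:b rests on {5:a}
piece 7:f — minimal
piece 8:b rests on {6:b}
piece 9:f rests on {7:f}
piece 10:a rests on {8:b}
minimal pieces: {0:b, 7:f}
ways to finish when only these pieces remain (= sum over removing one remaining piece with nothing left below it):
  1 left: {9}→1  {10}→1
  2 left: {7,9}→1  {8,10}→1  {9,10}→2
  3 left: {6,8,10}→1  {7,9,10}→3  {8,9,10}→3
  4 left: {5,6,8,10}→1  {6,8,9,10}→4  {7,8,9,10}→6
  5 left: {4,5,6,8,10}→1  {5,6,8,9,10}→5  {6,7,8,9,10}→10
  6 left: {3,4,5,6,8,10}→1  {4,5,6,8,9,10}→6  {5,6,7,8,9,10}→15
  7 left: {2,3,4,5,6,8,10}→1  {3,4,5,6,8,9,10}→7  {4,5,6,7,8,9,10}→21
  8 left: {1,2,3,4,5,6,8,10}→1  {2,3,4,5,6,8,9,10}→8  {3,4,5,6,7,8,9,10}→28
  9 left: {0,1,2,3,4,5,6,8,10}→1  {1,2,3,4,5,6,8,9,10}→9  {2,3,4,5,6,7,8,9,10}→36
  placing 0:b first → 45 extensions
  placing 7:f first → 10 extensions
total linear extensions = 55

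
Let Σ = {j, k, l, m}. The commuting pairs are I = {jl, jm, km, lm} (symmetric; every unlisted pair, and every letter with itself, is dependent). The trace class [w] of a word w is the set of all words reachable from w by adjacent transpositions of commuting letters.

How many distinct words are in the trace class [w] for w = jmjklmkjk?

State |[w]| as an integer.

36

piece 0:j — minimal
piece 1:m — minimal
piece 2:j rests on {0:j}
piece 3:k rests on {2:j}
piece 4:l rests on {3:k}
piece 5:m rests on {1:m}
piece 6:k rests on {4:l}
piece 7:j rests on {6:k}
piece 8:k rests on {7:j}
minimal pieces: {0:j, 1:m}
ways to finish when only these pieces remain (= sum over removing one remaining piece with nothing left below it):
  1 left: {5}→1  {8}→1
  2 left: {1,5}→1  {5,8}→2  {7,8}→1
  3 left: {1,5,8}→3  {5,7,8}→3  {6,7,8}→1
  4 left: {1,5,7,8}→6  {4,6,7,8}→1  {5,6,7,8}→4
  5 left: {1,5,6,7,8}→10  {3,4,6,7,8}→1  {4,5,6,7,8}→5
  6 left: {1,4,5,6,7,8}→15  {2,3,4,6,7,8}→1  {3,4,5,6,7,8}→6
  7 left: {0,2,3,4,6,7,8}→1  {1,3,4,5,6,7,8}→21  {2,3,4,5,6,7,8}→7
  placing 0:j first → 28 extensions
  placing 1:m first → 8 extensions
total linear extensions = 36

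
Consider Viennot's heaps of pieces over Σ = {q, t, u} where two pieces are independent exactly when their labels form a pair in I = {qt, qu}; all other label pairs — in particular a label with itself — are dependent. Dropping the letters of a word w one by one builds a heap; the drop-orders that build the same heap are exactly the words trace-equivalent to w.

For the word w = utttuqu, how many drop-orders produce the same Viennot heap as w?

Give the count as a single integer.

#0=u has no predecessor
#1=t depends on [0:u]
#2=t depends on [1:t]
#3=t depends on [2:t]
#4=u depends on [3:t]
#5=q has no predecessor
#6=u depends on [4:u]
sources: [0:u, 5:q]
N(rest) = Σ N(rest − s) over sources s of rest; N(one piece) = 1:
  size 1 → [5]=1  [6]=1
  size 2 → [4,6]=1  [5,6]=2
  size 3 → [3,4,6]=1  [4,5,6]=3
  size 4 → [2,3,4,6]=1  [3,4,5,6]=4
  size 5 → [1,2,3,4,6]=1  [2,3,4,5,6]=5
  first=0(u) contributes 6
  first=5(q) contributes 1
|[w]| = 7

7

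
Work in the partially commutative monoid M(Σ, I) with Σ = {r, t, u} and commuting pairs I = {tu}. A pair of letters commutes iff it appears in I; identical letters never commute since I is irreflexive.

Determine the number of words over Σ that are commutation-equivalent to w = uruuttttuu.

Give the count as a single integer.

70

0(u) covers ∅
1(r) covers 0:u
2(u) covers 1:r
3(u) covers 2:u
4(t) covers 1:r
5(t) covers 4:t
6(t) covers 5:t
7(t) covers 6:t
8(u) covers 3:u
9(u) covers 8:u
floor of heap: 0:u
completions by unplaced set U, small U first (add the entries for U minus each lowest piece of U):
  |U|=1: {7}:1  {9}:1
  |U|=2: {6,7}:1  {7,9}:2  {8,9}:1
  |U|=3: {3,8,9}:1  {5,6,7}:1  {6,7,9}:3  {7,8,9}:3
  |U|=4: {2,3,8,9}:1  {3,7,8,9}:4  {4,5,6,7}:1  {5,6,7,9}:4  {6,7,8,9}:6
  |U|=5: {2,3,7,8,9}:5  {3,6,7,8,9}:10  {4,5,6,7,9}:5  {5,6,7,8,9}:10
  |U|=6: {2,3,6,7,8,9}:15  {3,5,6,7,8,9}:20  {4,5,6,7,8,9}:15
  |U|=7: {2,3,5,6,7,8,9}:35  {3,4,5,6,7,8,9}:35
  |U|=8: {2,3,4,5,6,7,8,9}:70
  start at 0(u): 70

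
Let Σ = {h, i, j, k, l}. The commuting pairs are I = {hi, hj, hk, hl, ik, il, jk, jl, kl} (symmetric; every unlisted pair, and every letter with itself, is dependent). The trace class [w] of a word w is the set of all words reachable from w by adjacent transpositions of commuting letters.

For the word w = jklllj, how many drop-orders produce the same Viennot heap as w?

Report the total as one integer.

60

#0=j has no predecessor
#1=k has no predecessor
#2=l has no predecessor
#3=l depends on [2:l]
#4=l depends on [3:l]
#5=j depends on [0:j]
sources: [0:j, 1:k, 2:l]
N(rest) = Σ N(rest − s) over sources s of rest; N(one piece) = 1:
  size 1 → [1]=1  [4]=1  [5]=1
  size 2 → [0,5]=1  [1,4]=2  [1,5]=2  [3,4]=1  [4,5]=2
  size 3 → [0,1,5]=3  [0,4,5]=3  [1,3,4]=3  [1,4,5]=6  [2,3,4]=1  [3,4,5]=3
  size 4 → [0,1,4,5]=12  [0,3,4,5]=6  [1,2,3,4]=4  [1,3,4,5]=12  [2,3,4,5]=4
  first=0(j) contributes 20
  first=1(k) contributes 10
  first=2(l) contributes 30
|[w]| = 60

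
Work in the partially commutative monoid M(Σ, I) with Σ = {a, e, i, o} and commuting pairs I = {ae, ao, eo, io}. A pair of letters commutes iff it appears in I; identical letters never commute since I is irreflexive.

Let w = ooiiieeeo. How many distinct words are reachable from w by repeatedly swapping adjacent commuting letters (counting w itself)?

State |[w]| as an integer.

drop 0:o onto floor
drop 1:o onto {0:o}
drop 2:i onto floor
drop 3:i onto {2:i}
drop 4:i onto {3:i}
drop 5:e onto {4:i}
drop 6:e onto {5:e}
drop 7:e onto {6:e}
drop 8:o onto {1:o}
ground layer = {0:o, 2:i}
drop-orders for the pieces not yet dropped (sum over which currently-grounded one goes next):
  1 to go: {7} 1  {8} 1
  2 to go: {1,8} 1  {6,7} 1  {7,8} 2
  3 to go: {0,1,8} 1  {1,7,8} 3  {5,6,7} 1  {6,7,8} 3
  4 to go: {0,1,7,8} 4  {1,6,7,8} 6  {4,5,6,7} 1  {5,6,7,8} 4
  5 to go: {0,1,6,7,8} 10  {1,5,6,7,8} 10  {3,4,5,6,7} 1  {4,5,6,7,8} 5
  6 to go: {0,1,5,6,7,8} 20  {1,4,5,6,7,8} 15  {2,3,4,5,6,7} 1  {3,4,5,6,7,8} 6
  7 to go: {0,1,4,5,6,7,8} 35  {1,3,4,5,6,7,8} 21  {2,3,4,5,6,7,8} 7
  if 0:o drops first: 28 orders
  if 2:i drops first: 56 orders
heap linearizations: 84

84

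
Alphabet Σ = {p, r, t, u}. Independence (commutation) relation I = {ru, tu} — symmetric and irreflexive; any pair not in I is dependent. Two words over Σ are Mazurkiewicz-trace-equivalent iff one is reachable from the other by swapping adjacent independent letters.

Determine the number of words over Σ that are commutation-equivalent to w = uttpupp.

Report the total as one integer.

3

drop 0:u onto floor
drop 1:t onto floor
drop 2:t onto {1:t}
drop 3:p onto {0:u, 2:t}
drop 4:u onto {3:p}
drop 5:p onto {4:u}
drop 6:p onto {5:p}
ground layer = {0:u, 1:t}
drop-orders for the pieces not yet dropped (sum over which currently-grounded one goes next):
  1 to go: {6} 1
  2 to go: {5,6} 1
  3 to go: {4,5,6} 1
  4 to go: {3,4,5,6} 1
  5 to go: {0,3,4,5,6} 1  {2,3,4,5,6} 1
  if 0:u drops first: 1 orders
  if 1:t drops first: 2 orders
heap linearizations: 3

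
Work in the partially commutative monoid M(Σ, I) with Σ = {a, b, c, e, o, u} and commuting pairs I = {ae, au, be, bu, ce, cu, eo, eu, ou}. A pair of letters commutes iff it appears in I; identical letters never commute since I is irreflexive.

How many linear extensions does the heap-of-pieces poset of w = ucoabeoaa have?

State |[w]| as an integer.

72

drop 0:u onto floor
drop 1:c onto floor
drop 2:o onto {1:c}
drop 3:a onto {2:o}
drop 4:b onto {3:a}
drop 5:e onto floor
drop 6:o onto {4:b}
drop 7:a onto {6:o}
drop 8:a onto {7:a}
ground layer = {0:u, 1:c, 5:e}
drop-orders for the pieces not yet dropped (sum over which currently-grounded one goes next):
  1 to go: {0} 1  {5} 1  {8} 1
  2 to go: {0,5} 2  {0,8} 2  {5,8} 2  {7,8} 1
  3 to go: {0,5,8} 6  {0,7,8} 3  {5,7,8} 3  {6,7,8} 1
  4 to go: {0,5,7,8} 12  {0,6,7,8} 4  {4,6,7,8} 1  {5,6,7,8} 4
  5 to go: {0,4,6,7,8} 5  {0,5,6,7,8} 20  {3,4,6,7,8} 1  {4,5,6,7,8} 5
  6 to go: {0,3,4,6,7,8} 6  {0,4,5,6,7,8} 30  {2,3,4,6,7,8} 1  {3,4,5,6,7,8} 6
  7 to go: {0,2,3,4,6,7,8} 7  {0,3,4,5,6,7,8} 42  {1,2,3,4,6,7,8} 1  {2,3,4,5,6,7,8} 7
  if 0:u drops first: 8 orders
  if 1:c drops first: 56 orders
  if 5:e drops first: 8 orders
heap linearizations: 72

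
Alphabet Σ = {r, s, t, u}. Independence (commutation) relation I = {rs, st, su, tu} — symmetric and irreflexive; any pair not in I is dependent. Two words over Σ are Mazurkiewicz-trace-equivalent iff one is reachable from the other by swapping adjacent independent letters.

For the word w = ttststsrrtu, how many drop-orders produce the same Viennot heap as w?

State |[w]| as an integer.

drop 0:t onto floor
drop 1:t onto {0:t}
drop 2:s onto floor
drop 3:t onto {1:t}
drop 4:s onto {2:s}
drop 5:t onto {3:t}
drop 6:s onto {4:s}
drop 7:r onto {5:t}
drop 8:r onto {7:r}
drop 9:t onto {8:r}
drop 10:u onto {8:r}
ground layer = {0:t, 2:s}
drop-orders for the pieces not yet dropped (sum over which currently-grounded one goes next):
  1 to go: {6} 1  {9} 1  {10} 1
  2 to go: {4,6} 1  {6,9} 2  {6,10} 2  {9,10} 2
  3 to go: {2,4,6} 1  {4,6,9} 3  {4,6,10} 3  {6,9,10} 6  {8,9,10} 2
  4 to go: {2,4,6,9} 4  {2,4,6,10} 4  {4,6,9,10} 12  {6,8,9,10} 8  {7,8,9,10} 2
  5 to go: {2,4,6,9,10} 20  {4,6,8,9,10} 20  {5,7,8,9,10} 2  {6,7,8,9,10} 10
  6 to go: {2,4,6,8,9,10} 40  {3,5,7,8,9,10} 2  {4,6,7,8,9,10} 30  {5,6,7,8,9,10} 12
  7 to go: {1,3,5,7,8,9,10} 2  {2,4,6,7,8,9,10} 70  {3,5,6,7,8,9,10} 14  {4,5,6,7,8,9,10} 42
  8 to go: {0,1,3,5,7,8,9,10} 2  {1,3,5,6,7,8,9,10} 16  {2,4,5,6,7,8,9,10} 112  {3,4,5,6,7,8,9,10} 56
  9 to go: {0,1,3,5,6,7,8,9,10} 18  {1,3,4,5,6,7,8,9,10} 72  {2,3,4,5,6,7,8,9,10} 168
  if 0:t drops first: 240 orders
  if 2:s drops first: 90 orders
heap linearizations: 330

330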